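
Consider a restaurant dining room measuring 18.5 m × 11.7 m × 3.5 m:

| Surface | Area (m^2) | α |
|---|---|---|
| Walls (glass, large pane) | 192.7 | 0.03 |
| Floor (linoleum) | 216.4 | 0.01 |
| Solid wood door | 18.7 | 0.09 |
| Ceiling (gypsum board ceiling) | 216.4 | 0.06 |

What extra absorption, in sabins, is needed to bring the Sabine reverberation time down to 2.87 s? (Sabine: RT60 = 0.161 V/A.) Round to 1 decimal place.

19.9 sabins

A₁ = Σ Sᵢαᵢ = 192.7*0.03 + 216.4*0.01 + 18.7*0.09 + 216.4*0.06 = 22.612 sabins.
For T = 2.87 s, need A₂ = 0.161·V/T = 0.161·757.575/2.87 = 42.498 sabins.
ΔA = A₂ − A₁ = 42.498 − 22.612 = 19.9 sabins.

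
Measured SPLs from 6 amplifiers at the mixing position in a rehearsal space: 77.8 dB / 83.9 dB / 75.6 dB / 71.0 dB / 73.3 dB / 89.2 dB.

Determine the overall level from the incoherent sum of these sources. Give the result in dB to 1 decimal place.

Converting to relative power and adding: 10^(77.8/10) + 10^(83.9/10) + 10^(75.6/10) + 10^(71.0/10) + 10^(73.3/10) + 10^(89.2/10) = 1.208e+09.
Back to dB: 10·log₁₀ Σ = 90.8 dB.

90.8 dB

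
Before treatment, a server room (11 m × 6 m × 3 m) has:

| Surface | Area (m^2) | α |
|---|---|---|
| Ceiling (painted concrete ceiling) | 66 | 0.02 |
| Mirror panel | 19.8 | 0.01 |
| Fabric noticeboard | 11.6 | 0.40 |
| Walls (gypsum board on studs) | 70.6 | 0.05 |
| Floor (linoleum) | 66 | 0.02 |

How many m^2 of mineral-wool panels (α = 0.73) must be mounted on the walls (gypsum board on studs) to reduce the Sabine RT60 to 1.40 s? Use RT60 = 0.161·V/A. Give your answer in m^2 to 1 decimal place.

17.3

Equivalent absorption area: A₁ = 66·0.02 + 19.8·0.01 + 11.6·0.40 + 70.6·0.05 + 66·0.02 = 11.008 m^2.
Required A₂ = 0.161·198/1.40 = 22.770 sabins.
ΔA needed = 22.770 − 11.008 = 11.762 sabins.
Each m^2 of panel replacing the walls (gypsum board on studs) adds (0.73 − 0.05) = 0.68 sabins.
Area = ΔA/Δα = 11.762/0.68 = 17.3 m^2.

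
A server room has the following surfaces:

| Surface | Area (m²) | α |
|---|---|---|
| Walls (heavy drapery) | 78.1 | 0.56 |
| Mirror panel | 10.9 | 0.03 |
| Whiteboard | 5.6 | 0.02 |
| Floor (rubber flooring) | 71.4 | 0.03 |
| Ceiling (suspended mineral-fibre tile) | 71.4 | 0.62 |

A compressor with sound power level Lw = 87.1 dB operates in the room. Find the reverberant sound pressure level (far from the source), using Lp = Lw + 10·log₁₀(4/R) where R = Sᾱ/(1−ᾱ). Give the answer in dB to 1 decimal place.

71.5 dB

Σ(Sᵢαᵢ) = 78.1×0.56 + 10.9×0.03 + 5.6×0.02 + 71.4×0.03 + 71.4×0.62 = 90.585; total area S = 237.4 m².
ᾱ = 0.3816, so room constant R = A/(1−ᾱ) = 146.483 m².
Lp = 87.1 + 10·log₁₀(4/146.483) = 87.1 + (-15.64) = 71.5 dB.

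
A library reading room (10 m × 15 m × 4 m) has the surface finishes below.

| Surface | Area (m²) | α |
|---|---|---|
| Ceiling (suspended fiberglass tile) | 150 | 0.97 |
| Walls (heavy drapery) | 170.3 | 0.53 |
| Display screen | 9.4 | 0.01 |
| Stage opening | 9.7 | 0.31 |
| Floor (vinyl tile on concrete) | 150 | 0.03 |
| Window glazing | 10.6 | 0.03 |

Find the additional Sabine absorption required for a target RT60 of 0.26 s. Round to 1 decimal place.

127.9 sabins

A₁ = Σ Sᵢαᵢ = 150*0.97 + 170.3*0.53 + 9.4*0.01 + 9.7*0.31 + 150*0.03 + 10.6*0.03 = 243.678 sabins.
Target A₂ = 0.161·600/0.26 = 371.538 sabins (V = 600 m³).
ΔA = A₂ − A₁ = 371.538 − 243.678 = 127.9 sabins.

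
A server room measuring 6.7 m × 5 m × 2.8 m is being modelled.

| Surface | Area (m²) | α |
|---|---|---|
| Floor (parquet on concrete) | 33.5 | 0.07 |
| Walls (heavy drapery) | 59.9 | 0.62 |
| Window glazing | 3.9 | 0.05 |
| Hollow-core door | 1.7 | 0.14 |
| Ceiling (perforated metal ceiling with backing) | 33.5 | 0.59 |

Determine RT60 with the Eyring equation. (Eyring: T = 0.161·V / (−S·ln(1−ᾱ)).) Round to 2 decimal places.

S = Σ Sᵢ = 132.5 m².
Σ(Sᵢαᵢ) = 33.5·0.07 + 59.9·0.62 + 3.9·0.05 + 1.7·0.14 + 33.5·0.59 = 59.681.
Mean coefficient ᾱ = A/S = 0.4504.
−S·ln(1−ᾱ) = −132.5 × ln(1 − 0.4504) = 79.310.
V = 6.7 × 5 × 2.8 = 93.8 m³.
T = 0.161·V/[−S·ln(1−ᾱ)] = 0.161·93.8/79.310 = 0.19 s.

0.19 s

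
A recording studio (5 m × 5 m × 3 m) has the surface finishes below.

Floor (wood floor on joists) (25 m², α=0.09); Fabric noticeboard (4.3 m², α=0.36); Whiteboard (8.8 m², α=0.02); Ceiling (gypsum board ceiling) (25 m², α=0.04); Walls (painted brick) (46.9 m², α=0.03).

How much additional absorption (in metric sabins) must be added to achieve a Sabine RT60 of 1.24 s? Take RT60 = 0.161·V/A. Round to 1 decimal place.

Summing Sᵢαᵢ: 2.250 + 1.548 + 0.176 + 1.000 + 1.407 → A₁ = 6.381 sabins.
V = 75 m³. Required absorption A₂ = 0.161 × 75 / 1.24 = 9.738 sabins.
Shortfall: 9.738 − 6.381 = 3.4 sabins.

3.4 sabins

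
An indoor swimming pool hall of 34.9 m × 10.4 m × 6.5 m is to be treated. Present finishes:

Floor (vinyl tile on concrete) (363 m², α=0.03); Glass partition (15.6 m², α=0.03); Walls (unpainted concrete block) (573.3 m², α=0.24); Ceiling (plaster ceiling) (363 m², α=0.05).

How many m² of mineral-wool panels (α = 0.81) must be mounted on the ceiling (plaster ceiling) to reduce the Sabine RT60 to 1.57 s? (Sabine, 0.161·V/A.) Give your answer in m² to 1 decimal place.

98.5

Summing Sᵢαᵢ: 10.890 + 0.468 + 137.592 + 18.150 → A₁ = 167.100 sabins.
V = 2359.24 m³. Target absorption A₂ = 0.161 × 2359.24 / 1.57 = 241.935 sabins.
Absorption to add: 241.935 − 167.100 = 74.835 sabins.
Net gain per m²: Δα = 0.81 − 0.05 = 0.76.
Area = ΔA/Δα = 74.835/0.76 = 98.5 m².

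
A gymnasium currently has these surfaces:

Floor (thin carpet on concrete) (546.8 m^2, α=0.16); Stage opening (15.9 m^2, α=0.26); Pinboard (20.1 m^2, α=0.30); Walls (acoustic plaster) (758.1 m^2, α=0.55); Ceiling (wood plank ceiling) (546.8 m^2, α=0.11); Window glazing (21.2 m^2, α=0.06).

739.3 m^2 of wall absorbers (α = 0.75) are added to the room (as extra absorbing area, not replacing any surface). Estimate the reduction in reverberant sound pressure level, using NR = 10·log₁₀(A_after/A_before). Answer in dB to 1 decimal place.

2.9 dB

Equivalent absorption area: A_before = 546.8*0.16 + 15.9*0.26 + 20.1*0.30 + 758.1*0.55 + 546.8*0.11 + 21.2*0.06 = 576.027 m^2.
Added absorption = 739.3 × 0.75 = 554.475 sabins.
A_after = 576.027 + 554.475 = 1130.502 sabins.
Reduction = 10 log₁₀(A_after/A_before) = 10 log₁₀(1.9626) = 2.9 dB.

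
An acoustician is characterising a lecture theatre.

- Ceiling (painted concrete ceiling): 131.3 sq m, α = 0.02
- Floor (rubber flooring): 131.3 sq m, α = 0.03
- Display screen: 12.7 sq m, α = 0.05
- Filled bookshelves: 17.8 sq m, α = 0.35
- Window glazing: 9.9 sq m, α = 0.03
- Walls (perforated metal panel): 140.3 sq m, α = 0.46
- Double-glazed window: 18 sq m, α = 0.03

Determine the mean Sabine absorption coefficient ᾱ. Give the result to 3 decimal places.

S = Σ Sᵢ = 131.3 + 131.3 + 12.7 + 17.8 + 9.9 + 140.3 + 18 = 461.3 sq m.
Σ(Sᵢαᵢ) = 131.3·0.02 + 131.3·0.03 + 12.7·0.05 + 17.8·0.35 + 9.9·0.03 + 140.3·0.46 + 18·0.03 = 78.805.
ᾱ = A/S = 0.171.

0.171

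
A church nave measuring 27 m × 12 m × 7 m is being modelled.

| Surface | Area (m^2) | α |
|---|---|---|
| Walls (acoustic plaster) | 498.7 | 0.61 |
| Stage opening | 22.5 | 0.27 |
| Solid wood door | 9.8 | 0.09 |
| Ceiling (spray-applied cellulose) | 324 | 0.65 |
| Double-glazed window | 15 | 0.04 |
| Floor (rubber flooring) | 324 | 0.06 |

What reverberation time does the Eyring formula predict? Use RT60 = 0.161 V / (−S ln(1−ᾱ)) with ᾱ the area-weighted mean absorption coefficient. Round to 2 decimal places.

S = Σ Sᵢ = 1194.0 m^2.
Absorption A = 498.7×0.61 + 22.5×0.27 + 9.8×0.09 + 324×0.65 + 15×0.04 + 324×0.06 = 541.804 sabins.
ᾱ = 541.804 / 1194.0 = 0.4538.
Eyring denominator: −S ln(1−ᾱ) = 722.095.
V = 27 × 12 × 7 = 2268 m³.
RT60 = 0.161 × 2268 / 722.095 = 0.51 s.

0.51 s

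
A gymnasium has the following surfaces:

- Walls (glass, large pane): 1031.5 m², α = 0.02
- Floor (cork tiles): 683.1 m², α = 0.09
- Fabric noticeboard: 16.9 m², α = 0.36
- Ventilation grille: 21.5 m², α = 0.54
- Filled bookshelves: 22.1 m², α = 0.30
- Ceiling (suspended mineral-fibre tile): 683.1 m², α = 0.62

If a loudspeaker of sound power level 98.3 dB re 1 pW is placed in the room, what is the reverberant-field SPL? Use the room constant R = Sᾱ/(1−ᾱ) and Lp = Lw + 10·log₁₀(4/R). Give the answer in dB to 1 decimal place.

A = 529.955 sabins; S = 2458.2 m².
ᾱ = 529.955/2458.2 = 0.2156; R = Sᾱ/(1−ᾱ) = 529.955/(1−0.2156) = 675.618 m².
Lp = 98.3 + 10·log₁₀(4/675.618) = 98.3 + (-22.28) = 76.0 dB.

76.0 dB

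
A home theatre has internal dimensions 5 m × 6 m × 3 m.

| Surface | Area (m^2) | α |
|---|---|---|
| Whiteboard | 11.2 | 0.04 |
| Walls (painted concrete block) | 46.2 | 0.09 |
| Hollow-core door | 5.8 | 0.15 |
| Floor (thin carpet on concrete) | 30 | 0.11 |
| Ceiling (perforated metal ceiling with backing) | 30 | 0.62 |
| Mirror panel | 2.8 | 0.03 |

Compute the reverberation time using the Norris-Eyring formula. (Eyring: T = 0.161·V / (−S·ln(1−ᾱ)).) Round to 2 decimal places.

Total surface area S = 11.2 + 46.2 + 5.8 + 30 + 30 + 2.8 = 126.0 m^2.
Σ(Sᵢαᵢ) = 11.2·0.04 + 46.2·0.09 + 5.8·0.15 + 30·0.11 + 30·0.62 + 2.8·0.03 = 27.460.
Mean coefficient ᾱ = A/S = 0.2179.
Eyring denominator: −S ln(1−ᾱ) = 30.967.
V = 5 × 6 × 3 = 90 m³.
RT60 = 0.161 × 90 / 30.967 = 0.47 s.

0.47 sec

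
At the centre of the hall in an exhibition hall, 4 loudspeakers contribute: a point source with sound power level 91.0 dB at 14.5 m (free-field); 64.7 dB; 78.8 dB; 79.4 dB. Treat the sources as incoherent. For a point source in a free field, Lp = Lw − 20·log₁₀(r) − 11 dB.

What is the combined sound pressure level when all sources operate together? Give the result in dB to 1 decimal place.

Source at 14.5 m: Lp = 91.0 − 20·log₁₀(14.5) − 11 = 56.8 dB.
Sum in the linear (power) domain: Σ 10^(Lᵢ/10) = 10^(56.8/10) + 10^(64.7/10) + 10^(78.8/10) + 10^(79.4/10) = 1.664e+08.
Back to dB: 10·log₁₀ Σ = 82.2 dB.

82.2 dB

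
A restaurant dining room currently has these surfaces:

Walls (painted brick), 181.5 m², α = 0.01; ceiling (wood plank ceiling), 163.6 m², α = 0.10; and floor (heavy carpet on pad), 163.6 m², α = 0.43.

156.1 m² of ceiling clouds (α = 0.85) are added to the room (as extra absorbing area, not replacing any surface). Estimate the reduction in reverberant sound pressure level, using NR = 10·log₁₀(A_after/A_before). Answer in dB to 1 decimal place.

4.0 dB

Summing Sᵢαᵢ: 1.815 + 16.360 + 70.348 → A_before = 88.523 sabins.
Treatment contributes 156.1·0.85 = 132.685 sabins.
A_after = 88.523 + 132.685 = 221.208 sabins.
Reduction = 10 log₁₀(A_after/A_before) = 10 log₁₀(2.4989) = 4.0 dB.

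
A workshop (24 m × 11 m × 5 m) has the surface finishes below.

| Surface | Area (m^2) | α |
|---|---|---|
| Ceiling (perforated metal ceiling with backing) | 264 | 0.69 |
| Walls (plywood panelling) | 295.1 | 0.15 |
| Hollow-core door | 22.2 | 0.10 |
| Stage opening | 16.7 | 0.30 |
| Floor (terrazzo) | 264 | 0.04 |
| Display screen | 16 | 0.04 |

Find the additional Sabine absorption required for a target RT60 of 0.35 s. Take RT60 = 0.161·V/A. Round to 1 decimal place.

A₁ = Σ Sᵢαᵢ = 264*0.69 + 295.1*0.15 + 22.2*0.10 + 16.7*0.30 + 264*0.04 + 16*0.04 = 244.855 sabins.
V = 1320 m³. Required absorption A₂ = 0.161 × 1320 / 0.35 = 607.200 sabins.
ΔA = A₂ − A₁ = 607.200 − 244.855 = 362.3 sabins.

362.3 sabins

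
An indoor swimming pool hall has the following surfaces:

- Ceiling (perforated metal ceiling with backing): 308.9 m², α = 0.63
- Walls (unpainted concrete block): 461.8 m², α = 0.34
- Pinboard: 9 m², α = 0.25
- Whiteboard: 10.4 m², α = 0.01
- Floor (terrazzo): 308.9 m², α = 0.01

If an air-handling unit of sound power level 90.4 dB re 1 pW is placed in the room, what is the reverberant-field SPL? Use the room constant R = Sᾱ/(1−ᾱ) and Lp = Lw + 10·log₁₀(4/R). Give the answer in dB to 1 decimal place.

Σ(Sᵢαᵢ) = 308.9·0.63 + 461.8·0.34 + 9·0.25 + 10.4·0.01 + 308.9·0.01 = 357.062; total area S = 1099.0 m².
ᾱ = 0.3249, so room constant R = A/(1−ᾱ) = 528.902 m².
Lp = 90.4 + 10·log₁₀(4/528.902) = 90.4 + (-21.21) = 69.2 dB.

69.2 dB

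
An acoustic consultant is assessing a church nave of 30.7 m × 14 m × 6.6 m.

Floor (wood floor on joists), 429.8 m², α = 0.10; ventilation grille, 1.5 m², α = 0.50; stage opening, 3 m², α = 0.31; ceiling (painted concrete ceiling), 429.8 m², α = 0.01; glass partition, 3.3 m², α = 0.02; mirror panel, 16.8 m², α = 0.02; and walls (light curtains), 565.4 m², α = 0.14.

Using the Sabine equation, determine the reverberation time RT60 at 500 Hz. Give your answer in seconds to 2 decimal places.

Summing Sᵢαᵢ: 42.980 + 0.750 + 0.930 + 4.298 + 0.066 + 0.336 + 79.156 → A = 128.516 sabins.
Volume V = 30.7 × 14 × 6.6 = 2836.68 m³.
RT60 = 0.161 · V / A = 0.161 × 2836.68 / 128.516 = 3.55 s.

3.55 sec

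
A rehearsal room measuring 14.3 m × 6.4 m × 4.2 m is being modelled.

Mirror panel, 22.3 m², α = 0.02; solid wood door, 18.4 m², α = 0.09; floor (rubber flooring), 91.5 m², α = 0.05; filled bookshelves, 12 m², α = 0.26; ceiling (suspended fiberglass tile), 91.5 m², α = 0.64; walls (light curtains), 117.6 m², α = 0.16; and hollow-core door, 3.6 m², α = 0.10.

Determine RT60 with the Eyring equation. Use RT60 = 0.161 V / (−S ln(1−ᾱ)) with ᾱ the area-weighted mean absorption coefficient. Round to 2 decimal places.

0.62 seconds

S = Σ Sᵢ = 356.9 m².
Σ(Sᵢαᵢ) = 22.3×0.02 + 18.4×0.09 + 91.5×0.05 + 12×0.26 + 91.5×0.64 + 117.6×0.16 + 3.6×0.10 = 87.533.
Mean coefficient ᾱ = A/S = 0.2453.
−S·ln(1−ᾱ) = −356.9 × ln(1 − 0.2453) = 100.444.
V = 14.3 × 6.4 × 4.2 = 384.384 m³.
RT60 = 0.161 × 384.384 / 100.444 = 0.62 s.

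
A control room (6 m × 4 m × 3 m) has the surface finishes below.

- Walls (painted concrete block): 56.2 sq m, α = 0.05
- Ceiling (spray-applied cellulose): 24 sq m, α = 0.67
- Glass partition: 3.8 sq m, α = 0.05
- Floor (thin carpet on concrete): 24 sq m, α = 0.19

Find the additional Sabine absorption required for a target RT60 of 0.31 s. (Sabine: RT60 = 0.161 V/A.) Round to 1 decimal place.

Summing Sᵢαᵢ: 2.810 + 16.080 + 0.190 + 4.560 → A₁ = 23.640 sabins.
Target A₂ = 0.161·72/0.31 = 37.394 sabins (V = 72 m³).
ΔA = A₂ − A₁ = 37.394 − 23.640 = 13.8 sabins.

13.8 sabins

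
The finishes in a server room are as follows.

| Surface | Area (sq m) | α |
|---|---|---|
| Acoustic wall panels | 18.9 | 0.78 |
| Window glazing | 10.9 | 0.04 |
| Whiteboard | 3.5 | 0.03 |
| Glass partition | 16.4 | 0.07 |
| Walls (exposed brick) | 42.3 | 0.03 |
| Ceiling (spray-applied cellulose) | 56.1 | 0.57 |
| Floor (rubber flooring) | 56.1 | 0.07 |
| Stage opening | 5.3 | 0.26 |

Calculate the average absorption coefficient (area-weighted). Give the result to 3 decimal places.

0.262

Total surface area S = 209.5 sq m.
A = 18.9×0.78 + 10.9×0.04 + 3.5×0.03 + 16.4×0.07 + 42.3×0.03 + 56.1×0.57 + 56.1×0.07 + 5.3×0.26 = 54.982 sabins.
ᾱ = 54.982 / 209.5 = 0.262.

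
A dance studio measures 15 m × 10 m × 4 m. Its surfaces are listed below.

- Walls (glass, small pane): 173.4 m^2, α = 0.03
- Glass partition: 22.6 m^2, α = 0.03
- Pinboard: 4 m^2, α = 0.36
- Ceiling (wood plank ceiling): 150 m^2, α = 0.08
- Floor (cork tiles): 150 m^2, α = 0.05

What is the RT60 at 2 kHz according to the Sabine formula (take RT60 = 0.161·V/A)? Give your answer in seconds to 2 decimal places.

Total absorption A = 173.4·0.03 + 22.6·0.03 + 4·0.36 + 150·0.08 + 150·0.05
  = 5.202 + 0.678 + 1.440 + 12.000 + 7.500 = 26.820 m^2 sabins.
V = 15·10·4 = 600 m³.
T = 0.161 V/A = 0.161·600/26.820 = 3.60 s.

3.60 seconds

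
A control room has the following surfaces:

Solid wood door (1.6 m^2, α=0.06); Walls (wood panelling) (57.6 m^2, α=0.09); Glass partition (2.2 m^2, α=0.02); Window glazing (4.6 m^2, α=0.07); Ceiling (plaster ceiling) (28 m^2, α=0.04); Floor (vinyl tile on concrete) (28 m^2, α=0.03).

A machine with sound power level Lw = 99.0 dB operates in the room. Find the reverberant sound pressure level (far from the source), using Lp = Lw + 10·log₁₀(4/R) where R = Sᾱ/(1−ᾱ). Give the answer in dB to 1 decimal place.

95.9 dB

A = 7.606 sabins; S = 122.0 m^2.
ᾱ = 0.0623, so room constant R = A/(1−ᾱ) = 8.111 m^2.
Lp = Lw + 10 log₁₀(4/R) = 99.0 -3.07 = 95.9 dB.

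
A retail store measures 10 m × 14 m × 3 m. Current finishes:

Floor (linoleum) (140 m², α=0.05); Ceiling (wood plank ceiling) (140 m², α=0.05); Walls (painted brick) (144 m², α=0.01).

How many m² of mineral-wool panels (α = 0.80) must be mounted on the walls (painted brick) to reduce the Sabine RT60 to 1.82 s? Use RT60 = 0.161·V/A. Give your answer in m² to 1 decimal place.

27.5

Equivalent absorption area: A₁ = 140·0.05 + 140·0.05 + 144·0.01 = 15.440 m².
Required A₂ = 0.161·420/1.82 = 37.154 sabins.
Absorption to add: 37.154 − 15.440 = 21.714 sabins.
Net gain per m²: Δα = 0.80 − 0.01 = 0.79.
Area = ΔA/Δα = 21.714/0.79 = 27.5 m².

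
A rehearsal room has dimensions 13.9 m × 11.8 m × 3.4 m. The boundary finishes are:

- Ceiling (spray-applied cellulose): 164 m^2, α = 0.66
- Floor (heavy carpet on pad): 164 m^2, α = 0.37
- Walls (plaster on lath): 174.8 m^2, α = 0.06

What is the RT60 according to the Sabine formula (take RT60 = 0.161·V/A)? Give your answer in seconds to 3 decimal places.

0.500 s

Equivalent absorption area: A = 164·0.66 + 164·0.37 + 174.8·0.06 = 179.408 m^2.
Volume V = 13.9 × 11.8 × 3.4 = 557.668 m³.
Sabine: RT60 = 0.161 × 557.668 / 179.408 = 0.500 s.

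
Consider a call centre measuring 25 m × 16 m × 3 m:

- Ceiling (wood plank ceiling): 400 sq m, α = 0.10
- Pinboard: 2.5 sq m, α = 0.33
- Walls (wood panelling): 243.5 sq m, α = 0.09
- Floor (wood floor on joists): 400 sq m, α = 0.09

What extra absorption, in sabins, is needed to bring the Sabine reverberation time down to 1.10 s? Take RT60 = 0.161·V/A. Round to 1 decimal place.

76.9 sabins

Total absorption A₁ = 400×0.10 + 2.5×0.33 + 243.5×0.09 + 400×0.09
  = 40.000 + 0.825 + 21.915 + 36.000 = 98.740 sq m sabins.
Target A₂ = 0.161·1200/1.10 = 175.636 sabins (V = 1200 m³).
ΔA = A₂ − A₁ = 175.636 − 98.740 = 76.9 sabins.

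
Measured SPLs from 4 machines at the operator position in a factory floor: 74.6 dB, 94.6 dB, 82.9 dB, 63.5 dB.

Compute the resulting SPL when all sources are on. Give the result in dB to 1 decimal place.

Converting to relative power and adding: 10^(74.6/10) + 10^(94.6/10) + 10^(82.9/10) + 10^(63.5/10) = 3.11e+09.
Combined level = 10 log₁₀(3.11e+09) = 94.9 dB.

94.9 dB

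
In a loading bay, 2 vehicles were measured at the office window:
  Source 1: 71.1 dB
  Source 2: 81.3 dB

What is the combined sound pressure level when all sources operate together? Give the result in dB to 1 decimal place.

81.7 dB

Σ 10^(Lᵢ/10) = 1.478e+08.
L_total = 10·log₁₀(1.478e+08) = 81.7 dB.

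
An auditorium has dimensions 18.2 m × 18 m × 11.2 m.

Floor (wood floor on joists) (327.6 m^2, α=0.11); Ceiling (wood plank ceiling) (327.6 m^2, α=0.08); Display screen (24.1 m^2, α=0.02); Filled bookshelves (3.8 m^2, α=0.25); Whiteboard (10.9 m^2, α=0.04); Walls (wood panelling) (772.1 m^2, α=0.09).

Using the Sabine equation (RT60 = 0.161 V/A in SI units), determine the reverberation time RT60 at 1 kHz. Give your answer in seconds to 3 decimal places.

4.422 s

Equivalent absorption area: A = 327.6·0.11 + 327.6·0.08 + 24.1·0.02 + 3.8·0.25 + 10.9·0.04 + 772.1·0.09 = 133.601 m^2.
V = 18.2·18·11.2 = 3669.12 m³.
T = 0.161 V/A = 0.161·3669.12/133.601 = 4.422 s.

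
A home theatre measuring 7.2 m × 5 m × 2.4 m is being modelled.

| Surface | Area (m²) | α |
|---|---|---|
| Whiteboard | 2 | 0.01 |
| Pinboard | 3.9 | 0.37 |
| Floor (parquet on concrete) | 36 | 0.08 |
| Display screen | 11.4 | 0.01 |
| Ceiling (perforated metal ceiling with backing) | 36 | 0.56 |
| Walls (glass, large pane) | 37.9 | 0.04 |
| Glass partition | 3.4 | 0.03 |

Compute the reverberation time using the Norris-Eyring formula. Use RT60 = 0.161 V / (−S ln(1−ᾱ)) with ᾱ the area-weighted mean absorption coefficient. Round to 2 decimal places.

S = Σ Sᵢ = 130.6 m².
Absorption A = 2·0.01 + 3.9·0.37 + 36·0.08 + 11.4·0.01 + 36·0.56 + 37.9·0.04 + 3.4·0.03 = 26.235 sabins.
ᾱ = 26.235 / 130.6 = 0.2009.
−S·ln(1−ᾱ) = −130.6 × ln(1 − 0.2009) = 29.290.
V = 7.2 × 5 × 2.4 = 86.4 m³.
T = 0.161·V/[−S·ln(1−ᾱ)] = 0.161·86.4/29.290 = 0.47 s.

0.47 seconds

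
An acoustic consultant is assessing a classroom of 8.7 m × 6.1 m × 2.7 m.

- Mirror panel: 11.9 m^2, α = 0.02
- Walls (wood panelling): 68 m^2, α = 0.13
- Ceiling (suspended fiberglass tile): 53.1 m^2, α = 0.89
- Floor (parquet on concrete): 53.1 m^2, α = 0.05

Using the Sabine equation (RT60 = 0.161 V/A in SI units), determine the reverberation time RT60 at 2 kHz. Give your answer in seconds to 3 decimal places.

Equivalent absorption area: A = 11.9·0.02 + 68·0.13 + 53.1·0.89 + 53.1·0.05 = 58.992 m^2.
Room volume: 143.289 m³.
Sabine: RT60 = 0.161 × 143.289 / 58.992 = 0.391 s.

0.391 s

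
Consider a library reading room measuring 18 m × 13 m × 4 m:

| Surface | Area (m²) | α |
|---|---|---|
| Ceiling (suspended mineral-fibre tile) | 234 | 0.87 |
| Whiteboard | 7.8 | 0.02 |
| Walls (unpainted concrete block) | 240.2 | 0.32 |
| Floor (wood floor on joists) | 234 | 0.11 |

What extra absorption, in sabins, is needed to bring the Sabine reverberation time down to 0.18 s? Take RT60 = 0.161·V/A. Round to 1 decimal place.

A₁ = Σ Sᵢαᵢ = 234·0.87 + 7.8·0.02 + 240.2·0.32 + 234·0.11 = 306.340 sabins.
For T = 0.18 s, need A₂ = 0.161·V/T = 0.161·936/0.18 = 837.200 sabins.
ΔA = A₂ − A₁ = 837.200 − 306.340 = 530.9 sabins.

530.9 sabins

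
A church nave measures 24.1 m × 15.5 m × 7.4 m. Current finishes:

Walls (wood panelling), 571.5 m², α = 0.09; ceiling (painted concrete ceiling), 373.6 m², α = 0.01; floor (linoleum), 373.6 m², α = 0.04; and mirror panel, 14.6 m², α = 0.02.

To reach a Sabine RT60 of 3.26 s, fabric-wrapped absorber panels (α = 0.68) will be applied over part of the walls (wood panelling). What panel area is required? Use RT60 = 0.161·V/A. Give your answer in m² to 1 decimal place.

112.1

Summing Sᵢαᵢ: 51.435 + 3.736 + 14.944 + 0.292 → A₁ = 70.407 sabins.
Required A₂ = 0.161·2764.27/3.26 = 136.518 sabins.
Absorption to add: 136.518 − 70.407 = 66.111 sabins.
Net gain per m²: Δα = 0.68 − 0.09 = 0.59.
Panel area = 66.111 / 0.59 = 112.1 m².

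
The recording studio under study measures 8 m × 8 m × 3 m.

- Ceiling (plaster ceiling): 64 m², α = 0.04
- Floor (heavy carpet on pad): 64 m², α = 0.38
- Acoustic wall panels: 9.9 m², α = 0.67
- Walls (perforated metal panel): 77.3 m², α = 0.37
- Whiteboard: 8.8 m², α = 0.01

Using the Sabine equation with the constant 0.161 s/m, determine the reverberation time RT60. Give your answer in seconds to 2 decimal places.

0.50 sec

A = Σ Sᵢαᵢ = 64·0.04 + 64·0.38 + 9.9·0.67 + 77.3·0.37 + 8.8·0.01 = 62.202 sabins.
Room volume: 192 m³.
T = 0.161 V/A = 0.161·192/62.202 = 0.50 s.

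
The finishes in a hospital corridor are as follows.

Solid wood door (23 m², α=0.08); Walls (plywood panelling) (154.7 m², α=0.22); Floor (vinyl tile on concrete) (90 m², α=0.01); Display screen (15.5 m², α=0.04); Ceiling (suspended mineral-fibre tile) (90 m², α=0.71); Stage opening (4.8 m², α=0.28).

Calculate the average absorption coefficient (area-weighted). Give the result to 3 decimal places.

Total surface area S = 378.0 m².
Σ(Sᵢαᵢ) = 23·0.08 + 154.7·0.22 + 90·0.01 + 15.5·0.04 + 90·0.71 + 4.8·0.28 = 102.638.
ᾱ = 102.638 / 378.0 = 0.272.

0.272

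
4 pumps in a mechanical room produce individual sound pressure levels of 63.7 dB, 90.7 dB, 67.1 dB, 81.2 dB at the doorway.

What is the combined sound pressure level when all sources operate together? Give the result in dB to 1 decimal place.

Converting to relative power and adding: 10^(63.7/10) + 10^(90.7/10) + 10^(67.1/10) + 10^(81.2/10) = 1.314e+09.
Back to dB: 10·log₁₀ Σ = 91.2 dB.

91.2 dB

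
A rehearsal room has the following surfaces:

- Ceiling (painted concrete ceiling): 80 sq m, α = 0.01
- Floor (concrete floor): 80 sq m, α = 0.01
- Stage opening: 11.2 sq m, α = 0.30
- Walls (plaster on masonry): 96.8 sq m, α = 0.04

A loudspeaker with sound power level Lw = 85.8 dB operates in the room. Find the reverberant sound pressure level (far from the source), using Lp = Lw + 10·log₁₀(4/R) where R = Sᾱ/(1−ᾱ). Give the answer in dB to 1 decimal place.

A = 8.832 sabins; S = 268.0 sq m.
ᾱ = 8.832/268.0 = 0.0330; R = Sᾱ/(1−ᾱ) = 8.832/(1−0.0330) = 9.133 sq m.
Lp = Lw + 10 log₁₀(4/R) = 85.8 -3.59 = 82.2 dB.

82.2 dB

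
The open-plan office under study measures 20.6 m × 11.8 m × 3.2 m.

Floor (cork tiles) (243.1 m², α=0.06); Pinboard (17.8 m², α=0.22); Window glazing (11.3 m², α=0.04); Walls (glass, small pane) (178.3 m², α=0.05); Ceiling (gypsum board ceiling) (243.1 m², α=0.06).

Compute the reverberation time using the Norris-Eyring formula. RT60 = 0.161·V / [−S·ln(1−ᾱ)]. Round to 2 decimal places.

2.86 sec

Total surface area S = 243.1 + 17.8 + 11.3 + 178.3 + 243.1 = 693.6 m².
Σ(Sᵢαᵢ) = 243.1·0.06 + 17.8·0.22 + 11.3·0.04 + 178.3·0.05 + 243.1·0.06 = 42.455.
Mean coefficient ᾱ = A/S = 0.0612.
Eyring denominator: −S ln(1−ᾱ) = 43.803.
V = 20.6 × 11.8 × 3.2 = 777.856 m³.
T = 0.161·V/[−S·ln(1−ᾱ)] = 0.161·777.856/43.803 = 2.86 s.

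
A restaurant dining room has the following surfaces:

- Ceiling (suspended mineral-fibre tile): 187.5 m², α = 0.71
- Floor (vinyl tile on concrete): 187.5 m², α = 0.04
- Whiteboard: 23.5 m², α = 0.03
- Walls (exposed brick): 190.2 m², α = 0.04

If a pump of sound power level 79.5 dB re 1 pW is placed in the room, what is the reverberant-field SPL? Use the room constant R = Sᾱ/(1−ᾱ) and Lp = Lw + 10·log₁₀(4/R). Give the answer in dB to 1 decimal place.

A = 148.938 sabins; S = 588.7 m².
ᾱ = 148.938/588.7 = 0.2530; R = Sᾱ/(1−ᾱ) = 148.938/(1−0.2530) = 199.382 m².
Lp = Lw + 10 log₁₀(4/R) = 79.5 -16.98 = 62.5 dB.

62.5 dB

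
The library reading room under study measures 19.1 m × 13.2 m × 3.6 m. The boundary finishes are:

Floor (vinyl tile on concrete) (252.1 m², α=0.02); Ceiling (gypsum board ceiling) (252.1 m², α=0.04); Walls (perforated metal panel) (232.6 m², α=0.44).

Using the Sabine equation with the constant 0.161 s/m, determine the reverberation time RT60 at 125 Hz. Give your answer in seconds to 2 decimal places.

Equivalent absorption area: A = 252.1*0.02 + 252.1*0.04 + 232.6*0.44 = 117.470 m².
V = 19.1·13.2·3.6 = 907.632 m³.
Sabine: RT60 = 0.161 × 907.632 / 117.470 = 1.24 s.

1.24 sec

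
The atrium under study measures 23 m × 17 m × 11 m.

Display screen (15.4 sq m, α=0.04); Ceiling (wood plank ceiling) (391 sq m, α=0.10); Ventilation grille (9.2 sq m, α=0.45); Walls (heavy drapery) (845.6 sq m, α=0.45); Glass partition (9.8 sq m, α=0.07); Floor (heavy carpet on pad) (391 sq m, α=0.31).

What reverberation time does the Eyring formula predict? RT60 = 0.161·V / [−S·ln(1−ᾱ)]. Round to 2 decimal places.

Total surface area S = 15.4 + 391 + 9.2 + 845.6 + 9.8 + 391 = 1662.0 sq m.
Absorption A = 15.4×0.04 + 391×0.10 + 9.2×0.45 + 845.6×0.45 + 9.8×0.07 + 391×0.31 = 546.272 sabins.
Mean coefficient ᾱ = A/S = 0.3287.
−S·ln(1−ᾱ) = −1662.0 × ln(1 − 0.3287) = 662.372.
V = 23 × 17 × 11 = 4301 m³.
RT60 = 0.161 × 4301 / 662.372 = 1.05 s.

1.05 s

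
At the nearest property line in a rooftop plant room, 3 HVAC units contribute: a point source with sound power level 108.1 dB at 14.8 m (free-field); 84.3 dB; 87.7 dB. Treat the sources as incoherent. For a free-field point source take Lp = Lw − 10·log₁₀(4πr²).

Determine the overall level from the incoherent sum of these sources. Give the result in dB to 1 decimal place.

Source at 14.8 m: Lp = 108.1 − 10·log₁₀(4π·14.8²) = 108.1 − 10·log₁₀(2752.538) = 73.7 dB.
Sum in the linear (power) domain: Σ 10^(Lᵢ/10) = 10^(73.7/10) + 10^(84.3/10) + 10^(87.7/10) = 8.814e+08.
Combined level = 10 log₁₀(8.814e+08) = 89.5 dB.

89.5 dB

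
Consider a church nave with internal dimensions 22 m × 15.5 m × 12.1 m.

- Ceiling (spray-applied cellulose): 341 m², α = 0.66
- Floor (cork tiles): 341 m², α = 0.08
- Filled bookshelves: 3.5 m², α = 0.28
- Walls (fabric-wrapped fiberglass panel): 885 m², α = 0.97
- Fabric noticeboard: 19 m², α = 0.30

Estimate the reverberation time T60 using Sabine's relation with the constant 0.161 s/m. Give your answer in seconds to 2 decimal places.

Equivalent absorption area: A = 341*0.66 + 341*0.08 + 3.5*0.28 + 885*0.97 + 19*0.30 = 1117.470 m².
Room volume: 4126.1 m³.
Sabine: RT60 = 0.161 × 4126.1 / 1117.470 = 0.59 s.

0.59 seconds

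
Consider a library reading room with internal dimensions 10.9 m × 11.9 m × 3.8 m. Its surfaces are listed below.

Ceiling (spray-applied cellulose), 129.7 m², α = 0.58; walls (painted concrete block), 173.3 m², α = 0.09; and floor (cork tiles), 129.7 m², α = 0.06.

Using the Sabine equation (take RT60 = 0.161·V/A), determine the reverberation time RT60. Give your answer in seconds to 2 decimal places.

Equivalent absorption area: A = 129.7*0.58 + 173.3*0.09 + 129.7*0.06 = 98.605 m².
V = 10.9·11.9·3.8 = 492.898 m³.
T = 0.161 V/A = 0.161·492.898/98.605 = 0.80 s.

0.80 sec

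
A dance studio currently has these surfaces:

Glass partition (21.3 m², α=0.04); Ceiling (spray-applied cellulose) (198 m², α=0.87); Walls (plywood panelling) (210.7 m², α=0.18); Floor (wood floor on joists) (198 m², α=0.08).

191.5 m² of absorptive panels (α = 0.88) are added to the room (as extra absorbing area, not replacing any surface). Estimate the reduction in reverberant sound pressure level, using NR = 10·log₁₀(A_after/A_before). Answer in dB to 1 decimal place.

Total absorption A_before = 21.3×0.04 + 198×0.87 + 210.7×0.18 + 198×0.08
  = 0.852 + 172.260 + 37.926 + 15.840 = 226.878 m² sabins.
Treatment contributes 191.5·0.88 = 168.520 sabins.
A_after = 226.878 + 168.520 = 395.398 sabins.
Reduction = 10 log₁₀(A_after/A_before) = 10 log₁₀(1.7428) = 2.4 dB.

2.4 dB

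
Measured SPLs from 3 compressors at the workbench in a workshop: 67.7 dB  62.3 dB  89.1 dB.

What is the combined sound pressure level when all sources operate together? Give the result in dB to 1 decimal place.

Sum in the linear (power) domain: Σ 10^(Lᵢ/10) = 10^(67.7/10) + 10^(62.3/10) + 10^(89.1/10) = 8.204e+08.
Combined level = 10 log₁₀(8.204e+08) = 89.1 dB.

89.1 dB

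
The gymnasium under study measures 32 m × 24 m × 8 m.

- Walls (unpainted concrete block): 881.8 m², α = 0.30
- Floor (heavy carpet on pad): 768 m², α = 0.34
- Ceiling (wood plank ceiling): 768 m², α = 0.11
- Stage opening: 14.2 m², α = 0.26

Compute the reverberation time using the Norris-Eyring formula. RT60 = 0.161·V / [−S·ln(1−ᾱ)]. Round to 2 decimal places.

Total surface area S = 881.8 + 768 + 768 + 14.2 = 2432.0 m².
Σ(Sᵢαᵢ) = 881.8·0.30 + 768·0.34 + 768·0.11 + 14.2·0.26 = 613.832.
ᾱ = 613.832 / 2432.0 = 0.2524.
−S·ln(1−ᾱ) = −2432.0 × ln(1 − 0.2524) = 707.438.
V = 32 × 24 × 8 = 6144 m³.
T = 0.161·V/[−S·ln(1−ᾱ)] = 0.161·6144/707.438 = 1.40 s.

1.40 s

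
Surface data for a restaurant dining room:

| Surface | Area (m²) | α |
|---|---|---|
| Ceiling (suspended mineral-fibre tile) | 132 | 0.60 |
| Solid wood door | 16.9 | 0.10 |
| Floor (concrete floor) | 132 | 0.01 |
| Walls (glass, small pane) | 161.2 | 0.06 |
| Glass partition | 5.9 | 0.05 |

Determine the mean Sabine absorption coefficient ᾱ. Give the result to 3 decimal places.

0.206

S = Σ Sᵢ = 132 + 16.9 + 132 + 161.2 + 5.9 = 448.0 m².
Σ(Sᵢαᵢ) = 132*0.60 + 16.9*0.10 + 132*0.01 + 161.2*0.06 + 5.9*0.05 = 92.177.
ᾱ = A/S = 0.206.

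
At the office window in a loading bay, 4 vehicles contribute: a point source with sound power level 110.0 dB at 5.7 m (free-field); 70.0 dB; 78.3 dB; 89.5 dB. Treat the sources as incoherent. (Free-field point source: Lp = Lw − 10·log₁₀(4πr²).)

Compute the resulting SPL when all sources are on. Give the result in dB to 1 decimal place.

90.8 dB

Source at 5.7 m: Lp = 110.0 − 10·log₁₀(4π·5.7²) = 110.0 − 10·log₁₀(408.281) = 83.9 dB.
Σ 10^(Lᵢ/10) = 1.214e+09.
Back to dB: 10·log₁₀ Σ = 90.8 dB.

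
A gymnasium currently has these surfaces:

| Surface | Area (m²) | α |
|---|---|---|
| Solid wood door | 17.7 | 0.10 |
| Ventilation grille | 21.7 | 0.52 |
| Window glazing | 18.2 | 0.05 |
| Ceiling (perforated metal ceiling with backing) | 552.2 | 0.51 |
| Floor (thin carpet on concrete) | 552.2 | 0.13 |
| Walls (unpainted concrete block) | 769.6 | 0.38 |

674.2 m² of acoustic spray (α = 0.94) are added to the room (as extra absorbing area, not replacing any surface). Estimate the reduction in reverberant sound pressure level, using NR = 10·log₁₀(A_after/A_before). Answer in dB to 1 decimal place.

Total absorption A_before = 17.7*0.10 + 21.7*0.52 + 18.2*0.05 + 552.2*0.51 + 552.2*0.13 + 769.6*0.38
  = 1.770 + 11.284 + 0.910 + 281.622 + 71.786 + 292.448 = 659.820 m² sabins.
Added absorption = 674.2 × 0.94 = 633.748 sabins.
New total A_after = 1293.568 sabins.
NR = 10·log₁₀(1293.568/659.820) = 2.9 dB.

2.9 dB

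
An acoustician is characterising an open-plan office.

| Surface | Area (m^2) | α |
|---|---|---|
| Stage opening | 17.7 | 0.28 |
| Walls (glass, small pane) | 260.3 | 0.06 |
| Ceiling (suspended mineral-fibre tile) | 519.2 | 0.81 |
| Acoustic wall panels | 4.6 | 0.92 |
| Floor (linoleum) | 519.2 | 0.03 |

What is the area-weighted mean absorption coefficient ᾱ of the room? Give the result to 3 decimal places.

S = Σ Sᵢ = 17.7 + 260.3 + 519.2 + 4.6 + 519.2 = 1321.0 m^2.
Σ(Sᵢαᵢ) = 17.7×0.28 + 260.3×0.06 + 519.2×0.81 + 4.6×0.92 + 519.2×0.03 = 460.934.
ᾱ = 460.934 / 1321.0 = 0.349.

0.349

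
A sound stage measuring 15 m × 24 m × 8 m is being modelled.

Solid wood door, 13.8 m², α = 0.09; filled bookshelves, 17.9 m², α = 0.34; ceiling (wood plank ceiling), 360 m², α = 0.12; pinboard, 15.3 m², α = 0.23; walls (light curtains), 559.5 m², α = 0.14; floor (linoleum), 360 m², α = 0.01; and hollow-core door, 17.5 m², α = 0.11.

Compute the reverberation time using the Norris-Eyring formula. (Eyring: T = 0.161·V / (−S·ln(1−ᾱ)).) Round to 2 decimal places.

Total surface area S = 13.8 + 17.9 + 360 + 15.3 + 559.5 + 360 + 17.5 = 1344.0 m².
Σ(Sᵢαᵢ) = 13.8·0.09 + 17.9·0.34 + 360·0.12 + 15.3·0.23 + 559.5·0.14 + 360·0.01 + 17.5·0.11 = 137.902.
ᾱ = 137.902 / 1344.0 = 0.1026.
Eyring denominator: −S ln(1−ᾱ) = 145.493.
V = 15 × 24 × 8 = 2880 m³.
RT60 = 0.161 × 2880 / 145.493 = 3.19 s.

3.19 s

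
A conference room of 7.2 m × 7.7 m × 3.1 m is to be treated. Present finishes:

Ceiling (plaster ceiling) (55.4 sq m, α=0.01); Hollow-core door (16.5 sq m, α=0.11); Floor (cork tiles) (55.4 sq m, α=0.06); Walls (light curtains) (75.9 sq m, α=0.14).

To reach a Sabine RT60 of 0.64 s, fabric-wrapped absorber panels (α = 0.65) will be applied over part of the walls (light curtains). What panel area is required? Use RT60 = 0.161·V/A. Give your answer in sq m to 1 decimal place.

Summing Sᵢαᵢ: 0.554 + 1.815 + 3.324 + 10.626 → A₁ = 16.319 sabins.
V = 171.864 m³. Target absorption A₂ = 0.161 × 171.864 / 0.64 = 43.235 sabins.
Absorption to add: 43.235 − 16.319 = 26.916 sabins.
Each sq m of panel replacing the walls (light curtains) adds (0.65 − 0.14) = 0.51 sabins.
Panel area = 26.916 / 0.51 = 52.8 sq m.

52.8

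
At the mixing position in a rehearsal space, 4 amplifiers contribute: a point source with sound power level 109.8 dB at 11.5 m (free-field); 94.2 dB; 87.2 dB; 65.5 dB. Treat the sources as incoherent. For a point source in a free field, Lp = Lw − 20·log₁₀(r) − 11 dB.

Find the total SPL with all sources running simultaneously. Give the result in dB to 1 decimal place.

95.1 dB

Source at 11.5 m: Lp = 109.8 − 20·log₁₀(11.5) − 11 = 77.6 dB.
Converting to relative power and adding: 10^(77.6/10) + 10^(94.2/10) + 10^(87.2/10) + 10^(65.5/10) = 3.216e+09.
Combined level = 10 log₁₀(3.216e+09) = 95.1 dB.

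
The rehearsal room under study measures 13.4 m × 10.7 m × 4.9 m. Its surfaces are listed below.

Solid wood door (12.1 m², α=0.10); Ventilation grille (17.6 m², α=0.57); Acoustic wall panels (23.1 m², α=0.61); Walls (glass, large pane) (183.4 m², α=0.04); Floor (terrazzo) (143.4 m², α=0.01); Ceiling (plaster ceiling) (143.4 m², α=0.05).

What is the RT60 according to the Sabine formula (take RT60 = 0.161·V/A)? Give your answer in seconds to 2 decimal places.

A = Σ Sᵢαᵢ = 12.1×0.10 + 17.6×0.57 + 23.1×0.61 + 183.4×0.04 + 143.4×0.01 + 143.4×0.05 = 41.273 sabins.
Volume V = 13.4 × 10.7 × 4.9 = 702.562 m³.
Sabine: RT60 = 0.161 × 702.562 / 41.273 = 2.74 s.

2.74 seconds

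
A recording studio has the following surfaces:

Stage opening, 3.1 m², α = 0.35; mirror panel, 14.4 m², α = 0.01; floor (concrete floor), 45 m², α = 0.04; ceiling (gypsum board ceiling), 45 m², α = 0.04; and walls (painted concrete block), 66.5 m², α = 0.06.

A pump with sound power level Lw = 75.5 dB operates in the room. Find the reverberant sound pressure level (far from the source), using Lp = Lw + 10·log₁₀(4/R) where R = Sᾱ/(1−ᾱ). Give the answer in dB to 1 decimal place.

71.8 dB

Σ(Sᵢαᵢ) = 3.1×0.35 + 14.4×0.01 + 45×0.04 + 45×0.04 + 66.5×0.06 = 8.819; total area S = 174.0 m².
ᾱ = 0.0507, so room constant R = A/(1−ᾱ) = 9.290 m².
Lp = Lw + 10 log₁₀(4/R) = 75.5 -3.66 = 71.8 dB.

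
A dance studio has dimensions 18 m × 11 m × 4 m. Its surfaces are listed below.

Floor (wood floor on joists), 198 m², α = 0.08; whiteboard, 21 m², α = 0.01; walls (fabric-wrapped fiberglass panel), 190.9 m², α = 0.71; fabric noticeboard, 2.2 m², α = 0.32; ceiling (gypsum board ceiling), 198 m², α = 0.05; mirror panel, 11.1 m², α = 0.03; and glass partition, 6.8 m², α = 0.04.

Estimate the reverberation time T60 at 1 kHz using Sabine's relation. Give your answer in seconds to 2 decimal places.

0.78 sec

Summing Sᵢαᵢ: 15.840 + 0.210 + 135.539 + 0.704 + 9.900 + 0.333 + 0.272 → A = 162.798 sabins.
V = 18·11·4 = 792 m³.
T = 0.161 V/A = 0.161·792/162.798 = 0.78 s.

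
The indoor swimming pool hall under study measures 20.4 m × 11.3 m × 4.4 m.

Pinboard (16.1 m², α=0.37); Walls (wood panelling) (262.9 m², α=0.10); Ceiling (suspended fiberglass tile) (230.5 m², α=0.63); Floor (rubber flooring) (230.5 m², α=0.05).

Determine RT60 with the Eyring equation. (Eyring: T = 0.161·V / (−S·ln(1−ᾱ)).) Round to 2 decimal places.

0.75 seconds

S = Σ Sᵢ = 740.0 m².
Absorption A = 16.1·0.37 + 262.9·0.10 + 230.5·0.63 + 230.5·0.05 = 188.987 sabins.
Mean coefficient ᾱ = A/S = 0.2554.
−S·ln(1−ᾱ) = −740.0 × ln(1 − 0.2554) = 218.232.
V = 20.4 × 11.3 × 4.4 = 1014.288 m³.
T = 0.161·V/[−S·ln(1−ᾱ)] = 0.161·1014.288/218.232 = 0.75 s.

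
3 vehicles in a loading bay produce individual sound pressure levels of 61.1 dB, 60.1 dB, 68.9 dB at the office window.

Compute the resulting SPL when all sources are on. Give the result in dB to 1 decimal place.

Σ 10^(Lᵢ/10) = 1.007e+07.
Back to dB: 10·log₁₀ Σ = 70.0 dB.

70.0 dB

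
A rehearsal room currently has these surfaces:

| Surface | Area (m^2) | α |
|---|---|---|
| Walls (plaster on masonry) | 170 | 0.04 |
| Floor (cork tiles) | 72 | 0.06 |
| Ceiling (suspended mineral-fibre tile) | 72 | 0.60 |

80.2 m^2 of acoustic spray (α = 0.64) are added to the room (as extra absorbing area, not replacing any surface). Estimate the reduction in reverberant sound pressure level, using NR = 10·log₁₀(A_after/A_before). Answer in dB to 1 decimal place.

A_before = Σ Sᵢαᵢ = 170·0.04 + 72·0.06 + 72·0.60 = 54.320 sabins.
Added absorption = 80.2 × 0.64 = 51.328 sabins.
New total A_after = 105.648 sabins.
NR = 10·log₁₀(105.648/54.320) = 2.9 dB.

2.9 dB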